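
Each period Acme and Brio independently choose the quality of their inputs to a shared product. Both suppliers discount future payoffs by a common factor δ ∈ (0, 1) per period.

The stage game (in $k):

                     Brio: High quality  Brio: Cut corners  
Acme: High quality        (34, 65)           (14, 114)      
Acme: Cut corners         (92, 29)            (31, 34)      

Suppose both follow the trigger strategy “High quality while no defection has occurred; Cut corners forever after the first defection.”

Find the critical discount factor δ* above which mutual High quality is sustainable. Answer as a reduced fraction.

58/61

Acme's threshold: (92−34)/(92−31) = 58/61.
Brio's threshold: (114−65)/(114−34) = 49/80.
58/61 > 49/80, so Acme binds and δ* = 58/61.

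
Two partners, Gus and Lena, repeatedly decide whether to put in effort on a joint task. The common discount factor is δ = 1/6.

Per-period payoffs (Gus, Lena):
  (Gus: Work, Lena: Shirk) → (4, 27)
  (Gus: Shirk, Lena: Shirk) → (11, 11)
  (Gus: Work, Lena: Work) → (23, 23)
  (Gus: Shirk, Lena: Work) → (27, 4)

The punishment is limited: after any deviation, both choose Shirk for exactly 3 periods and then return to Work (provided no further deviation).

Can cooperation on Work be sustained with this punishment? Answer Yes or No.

Comparing payoff streams over the 4 periods until play realigns: cooperate → 23(1+δ+…+δ^3); deviate → 27 + 11(δ+…+δ^3).
Cooperation is sustained iff (23−11)(δ+…+δ^3) ≥ 27−23.
δ+…+δ^3 = 1/6·(1−(1/6)^3)/(1−1/6) = 0.1991, and (27−23)/(23−11) = 0.3333.
0.1991 < 0.3333, so cooperation is not sustainable.

No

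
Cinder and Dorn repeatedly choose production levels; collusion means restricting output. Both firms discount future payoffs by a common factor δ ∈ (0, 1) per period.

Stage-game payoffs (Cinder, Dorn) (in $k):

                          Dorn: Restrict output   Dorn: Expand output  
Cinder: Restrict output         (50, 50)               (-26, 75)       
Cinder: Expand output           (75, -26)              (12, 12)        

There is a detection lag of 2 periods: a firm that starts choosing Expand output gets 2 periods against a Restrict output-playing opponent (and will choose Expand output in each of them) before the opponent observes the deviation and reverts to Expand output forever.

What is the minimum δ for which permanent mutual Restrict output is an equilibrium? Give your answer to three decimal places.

0.630

A deviator earns 75 for 2 periods, then 12 forever; cooperating earns 50 forever. Multiplying the IC by (1−δ):
50 ≥ 75(1−δ^2) + 12δ^2, so 63·δ^2 ≥ 25 and δ^2 ≥ 25/63.
δ ≥ (25/63)^(1/2) ≈ 0.630.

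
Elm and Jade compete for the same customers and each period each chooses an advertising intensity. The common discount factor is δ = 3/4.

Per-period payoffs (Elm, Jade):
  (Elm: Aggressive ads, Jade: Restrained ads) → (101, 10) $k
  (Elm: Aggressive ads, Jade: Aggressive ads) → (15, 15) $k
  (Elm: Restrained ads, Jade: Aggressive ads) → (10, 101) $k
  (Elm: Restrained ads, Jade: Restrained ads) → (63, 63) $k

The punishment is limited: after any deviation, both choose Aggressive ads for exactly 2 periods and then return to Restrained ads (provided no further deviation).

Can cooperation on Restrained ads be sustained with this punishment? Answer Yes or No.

Yes

IC: δ+…+δ^2 ≥ (101−63)/(63−15) = 19/24.
At δ = 3/4: partial sum = 1.3125 ≥ 0.7917. Cooperation sustainable.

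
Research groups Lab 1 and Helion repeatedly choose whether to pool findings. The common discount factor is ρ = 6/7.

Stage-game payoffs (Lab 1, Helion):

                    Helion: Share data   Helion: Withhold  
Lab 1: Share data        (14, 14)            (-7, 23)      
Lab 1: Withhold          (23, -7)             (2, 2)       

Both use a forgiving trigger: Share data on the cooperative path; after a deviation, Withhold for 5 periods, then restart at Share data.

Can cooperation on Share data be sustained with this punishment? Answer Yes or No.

Yes

IC: ρ+…+ρ^5 ≥ (23−14)/(14−2) = 3/4.
At ρ = 6/7: partial sum = 3.2240 ≥ 0.7500. Cooperation sustainable.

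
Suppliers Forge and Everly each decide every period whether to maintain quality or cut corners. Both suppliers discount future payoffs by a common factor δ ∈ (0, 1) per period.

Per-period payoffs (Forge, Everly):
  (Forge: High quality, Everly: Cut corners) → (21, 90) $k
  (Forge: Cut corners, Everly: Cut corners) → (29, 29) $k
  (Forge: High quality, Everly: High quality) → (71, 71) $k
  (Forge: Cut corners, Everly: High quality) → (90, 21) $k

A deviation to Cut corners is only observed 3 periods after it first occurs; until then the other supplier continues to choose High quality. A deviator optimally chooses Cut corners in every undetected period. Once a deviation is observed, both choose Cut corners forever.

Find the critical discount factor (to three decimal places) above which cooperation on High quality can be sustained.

0.678

Deviating for the 3 undetected periods gains 90−71 = 19 per period over cooperation, then loses 71−29 = 42 per period forever once punishment starts.
Gain: 19(1 + δ + … + δ^2); loss: 42·δ^3/(1−δ).
No profitable deviation ⇔ 19(1−δ^3) ≤ 42·δ^3, i.e. δ^3 ≥ 19/(19+42) = 19/61.
Hence δ ≥ (19/61)^(1/3) ≈ 0.678.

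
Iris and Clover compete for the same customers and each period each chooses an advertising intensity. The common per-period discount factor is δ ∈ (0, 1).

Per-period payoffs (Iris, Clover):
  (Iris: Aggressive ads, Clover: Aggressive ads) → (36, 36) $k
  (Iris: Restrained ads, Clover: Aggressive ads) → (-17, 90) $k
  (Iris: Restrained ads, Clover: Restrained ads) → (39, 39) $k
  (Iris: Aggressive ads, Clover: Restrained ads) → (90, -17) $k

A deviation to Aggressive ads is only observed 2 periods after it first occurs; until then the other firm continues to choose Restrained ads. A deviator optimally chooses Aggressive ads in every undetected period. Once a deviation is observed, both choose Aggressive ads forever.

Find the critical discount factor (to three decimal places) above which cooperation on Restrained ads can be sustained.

0.972

Deviating for the 2 undetected periods gains 90−39 = 51 per period over cooperation, then loses 39−36 = 3 per period forever once punishment starts.
Gain: 51(1 + δ + … + δ^1); loss: 3·δ^2/(1−δ).
No profitable deviation ⇔ 51(1−δ^2) ≤ 3·δ^2, i.e. δ^2 ≥ 51/(51+3) = 17/18.
Hence δ ≥ (17/18)^(1/2) ≈ 0.972.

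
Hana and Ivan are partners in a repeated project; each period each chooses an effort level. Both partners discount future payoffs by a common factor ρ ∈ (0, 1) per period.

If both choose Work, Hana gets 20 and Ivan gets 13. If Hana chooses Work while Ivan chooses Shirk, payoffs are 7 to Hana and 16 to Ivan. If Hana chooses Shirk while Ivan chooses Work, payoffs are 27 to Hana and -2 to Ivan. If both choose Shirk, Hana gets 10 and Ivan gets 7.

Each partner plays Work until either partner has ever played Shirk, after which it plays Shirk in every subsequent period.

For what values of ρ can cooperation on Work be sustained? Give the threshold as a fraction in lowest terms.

7/17

For Hana: deviation gain 27−20 = 7, per-period punishment loss 20−10 = 10. IC gives ρ ≥ 7/17.
For Ivan: gain 3, loss 6 per period, so ρ ≥ 3/9 = 1/3.
The tighter constraint is Hana's, so cooperation needs ρ ≥ 7/17.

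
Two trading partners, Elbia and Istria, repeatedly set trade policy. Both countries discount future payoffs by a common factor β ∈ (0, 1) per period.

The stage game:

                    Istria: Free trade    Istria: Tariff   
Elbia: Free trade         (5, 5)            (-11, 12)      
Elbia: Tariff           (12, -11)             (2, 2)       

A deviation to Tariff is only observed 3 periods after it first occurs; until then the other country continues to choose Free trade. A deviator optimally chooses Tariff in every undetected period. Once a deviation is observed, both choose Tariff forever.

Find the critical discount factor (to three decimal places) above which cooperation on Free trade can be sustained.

0.888

The best deviation is to choose Tariff for all 3 undetected periods, earning 12 each, then 2 forever once detected.
Deviation value: 12(1−β^3)/(1−β) + 2β^3/(1−β); cooperation value: 5/(1−β).
IC: 5 ≥ 12(1−β^3) + 2β^3 = 12 − 10β^3.
So β^3 ≥ 7/10, giving β ≥ (7/10)^(1/3) ≈ 0.888.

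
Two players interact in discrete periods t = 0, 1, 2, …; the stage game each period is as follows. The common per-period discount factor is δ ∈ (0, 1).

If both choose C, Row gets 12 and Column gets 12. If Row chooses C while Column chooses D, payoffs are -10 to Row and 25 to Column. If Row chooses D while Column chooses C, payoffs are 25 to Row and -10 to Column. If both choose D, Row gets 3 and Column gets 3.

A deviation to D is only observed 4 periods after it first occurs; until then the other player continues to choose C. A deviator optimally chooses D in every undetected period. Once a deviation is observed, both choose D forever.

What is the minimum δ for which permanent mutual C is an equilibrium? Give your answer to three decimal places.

0.877

The best deviation is to choose D for all 4 undetected periods, earning 25 each, then 3 forever once detected.
Deviation value: 25(1−δ^4)/(1−δ) + 3δ^4/(1−δ); cooperation value: 12/(1−δ).
IC: 12 ≥ 25(1−δ^4) + 3δ^4 = 25 − 22δ^4.
So δ^4 ≥ 13/22, giving δ ≥ (13/22)^(1/4) ≈ 0.877.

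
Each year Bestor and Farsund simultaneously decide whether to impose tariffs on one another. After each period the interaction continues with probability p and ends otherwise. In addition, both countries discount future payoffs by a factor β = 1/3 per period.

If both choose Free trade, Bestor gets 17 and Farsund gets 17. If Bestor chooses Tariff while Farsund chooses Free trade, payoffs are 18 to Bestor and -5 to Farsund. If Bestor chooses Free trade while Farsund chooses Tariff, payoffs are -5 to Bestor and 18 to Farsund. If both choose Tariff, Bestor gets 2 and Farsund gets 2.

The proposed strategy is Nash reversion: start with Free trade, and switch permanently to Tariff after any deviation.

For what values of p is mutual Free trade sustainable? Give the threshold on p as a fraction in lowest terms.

3/16

With continuation probability p and discount β, the effective per-period discount factor is βp.
Grim-trigger IC: βp ≥ (18−17)/(18−2) = 1/16.
So p ≥ (1/16)/(1/3) = 3/16.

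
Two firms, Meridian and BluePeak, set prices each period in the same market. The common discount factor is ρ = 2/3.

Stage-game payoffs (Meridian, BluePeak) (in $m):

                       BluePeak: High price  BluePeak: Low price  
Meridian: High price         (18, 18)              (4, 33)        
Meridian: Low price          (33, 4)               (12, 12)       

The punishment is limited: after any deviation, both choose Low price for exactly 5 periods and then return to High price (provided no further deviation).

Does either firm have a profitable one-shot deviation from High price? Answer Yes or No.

Yes

Comparing payoff streams over the 6 periods until play realigns: cooperate → 18(1+ρ+…+ρ^5); deviate → 33 + 12(ρ+…+ρ^5).
Cooperation is sustained iff (18−12)(ρ+…+ρ^5) ≥ 33−18.
ρ+…+ρ^5 = 2/3·(1−(2/3)^5)/(1−2/3) = 1.7366, and (33−18)/(18−12) = 2.5000.
1.7366 < 2.5000, so cooperation is not sustainable.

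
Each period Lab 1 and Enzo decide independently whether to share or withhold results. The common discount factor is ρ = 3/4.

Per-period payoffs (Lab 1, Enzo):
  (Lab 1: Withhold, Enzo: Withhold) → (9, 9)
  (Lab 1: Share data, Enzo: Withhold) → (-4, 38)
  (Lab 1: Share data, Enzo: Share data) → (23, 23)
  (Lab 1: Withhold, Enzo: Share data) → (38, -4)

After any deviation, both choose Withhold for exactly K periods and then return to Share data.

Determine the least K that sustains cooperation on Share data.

2

Need Σ_{k=1}^{K} ρ^k ≥ (38−23)/(23−9) = 1.0714 at ρ = 3/4.
At K = 1 the sum is 0.7500 < 1.0714; at K = 2 it is 1.3125 ≥ 1.0714.
So the minimum punishment length is K = 2.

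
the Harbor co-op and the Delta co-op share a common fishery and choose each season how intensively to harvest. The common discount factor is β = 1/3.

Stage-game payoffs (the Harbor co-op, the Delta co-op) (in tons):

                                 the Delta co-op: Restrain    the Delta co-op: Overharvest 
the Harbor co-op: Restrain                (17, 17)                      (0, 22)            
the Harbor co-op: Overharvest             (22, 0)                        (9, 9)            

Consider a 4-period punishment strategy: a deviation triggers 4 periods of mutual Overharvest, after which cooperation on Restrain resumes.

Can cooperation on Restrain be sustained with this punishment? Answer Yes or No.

No

A one-shot deviation gives 22 now, then 9 for 4 periods, then back to 17.
Gain from deviating: (22−17) today; loss: (17−9) in each of the next 4 periods.
No-deviation condition: (17−9)(β+…+β^4) ≥ 22−17, i.e. β+…+β^4 ≥ 5/8.
At β = 1/3: β+…+β^4 = 0.4938 < 0.6250.
So cooperation is not sustainable.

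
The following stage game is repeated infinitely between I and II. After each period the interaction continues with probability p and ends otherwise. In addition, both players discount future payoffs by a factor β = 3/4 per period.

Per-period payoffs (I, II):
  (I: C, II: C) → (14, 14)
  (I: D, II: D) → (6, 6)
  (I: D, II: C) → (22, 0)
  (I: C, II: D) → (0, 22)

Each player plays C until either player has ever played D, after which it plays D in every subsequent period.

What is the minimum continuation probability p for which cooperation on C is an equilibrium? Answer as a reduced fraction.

2/3

With continuation probability p and discount β, the effective per-period discount factor is βp.
Grim-trigger IC: βp ≥ (22−14)/(22−6) = 1/2.
So p ≥ (1/2)/(3/4) = 2/3.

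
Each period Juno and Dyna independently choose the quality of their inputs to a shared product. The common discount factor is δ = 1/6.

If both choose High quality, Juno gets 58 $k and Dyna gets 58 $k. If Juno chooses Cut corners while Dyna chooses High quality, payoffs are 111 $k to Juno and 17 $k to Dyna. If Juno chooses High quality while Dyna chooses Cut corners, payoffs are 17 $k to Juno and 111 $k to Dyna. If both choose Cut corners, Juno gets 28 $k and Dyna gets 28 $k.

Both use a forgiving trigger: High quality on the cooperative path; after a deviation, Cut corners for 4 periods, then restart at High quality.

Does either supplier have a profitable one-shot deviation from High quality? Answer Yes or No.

Yes

IC: δ+…+δ^4 ≥ (111−58)/(58−28) = 53/30.
At δ = 1/6: partial sum = 0.1998 < 1.7667. Cooperation not sustainable.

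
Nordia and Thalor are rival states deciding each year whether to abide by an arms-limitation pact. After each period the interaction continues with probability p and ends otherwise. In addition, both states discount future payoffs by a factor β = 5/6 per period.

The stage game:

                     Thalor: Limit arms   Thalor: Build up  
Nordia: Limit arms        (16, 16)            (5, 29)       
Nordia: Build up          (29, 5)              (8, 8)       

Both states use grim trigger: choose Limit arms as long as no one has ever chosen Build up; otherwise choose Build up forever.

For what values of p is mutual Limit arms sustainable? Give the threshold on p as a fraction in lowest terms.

With continuation probability p and discount β, the effective per-period discount factor is βp.
Grim-trigger IC: βp ≥ (29−16)/(29−8) = 13/21.
So p ≥ (13/21)/(5/6) = 26/35.

26/35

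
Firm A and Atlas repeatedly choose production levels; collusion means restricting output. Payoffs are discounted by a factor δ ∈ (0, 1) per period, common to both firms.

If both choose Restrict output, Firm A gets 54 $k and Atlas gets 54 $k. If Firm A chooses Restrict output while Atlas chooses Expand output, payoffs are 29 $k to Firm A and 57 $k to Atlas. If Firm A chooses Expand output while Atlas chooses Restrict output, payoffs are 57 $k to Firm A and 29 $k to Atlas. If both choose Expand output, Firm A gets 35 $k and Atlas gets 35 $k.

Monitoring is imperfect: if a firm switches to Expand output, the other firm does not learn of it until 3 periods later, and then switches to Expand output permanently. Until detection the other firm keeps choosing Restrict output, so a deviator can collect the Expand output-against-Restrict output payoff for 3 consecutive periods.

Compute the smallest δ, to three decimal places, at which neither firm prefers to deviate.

Deviating for the 3 undetected periods gains 57−54 = 3 per period over cooperation, then loses 54−35 = 19 per period forever once punishment starts.
Gain: 3(1 + δ + … + δ^2); loss: 19·δ^3/(1−δ).
No profitable deviation ⇔ 3(1−δ^3) ≤ 19·δ^3, i.e. δ^3 ≥ 3/(3+19) = 3/22.
Hence δ ≥ (3/22)^(1/3) ≈ 0.515.

0.515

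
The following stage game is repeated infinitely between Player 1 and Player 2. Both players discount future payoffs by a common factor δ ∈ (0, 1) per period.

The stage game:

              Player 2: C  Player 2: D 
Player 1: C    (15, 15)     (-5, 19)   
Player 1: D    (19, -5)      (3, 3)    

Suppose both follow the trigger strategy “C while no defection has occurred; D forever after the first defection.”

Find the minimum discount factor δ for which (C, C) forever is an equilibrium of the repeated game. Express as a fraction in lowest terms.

1/4

Under grim trigger the critical discount factor is (T−C)/(T−P) with T = 19, C = 15, P = 3.
δ* = (19−15)/(19−3) = 4/16 = 1/4.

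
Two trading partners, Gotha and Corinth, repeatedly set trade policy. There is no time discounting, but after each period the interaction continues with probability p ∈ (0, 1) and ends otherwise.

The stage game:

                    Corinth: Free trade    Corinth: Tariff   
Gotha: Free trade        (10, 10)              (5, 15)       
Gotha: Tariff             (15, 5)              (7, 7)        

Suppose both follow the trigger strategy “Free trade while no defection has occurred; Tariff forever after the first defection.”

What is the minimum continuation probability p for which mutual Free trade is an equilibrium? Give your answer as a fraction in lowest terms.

Expected cooperation value is 10 + p·10 + p²·10 + … = 10/(1−p); deviation gives 15 + p·7/(1−p).
10 ≥ 15(1−p) + 7p ⇒ 8p ≥ 5 ⇒ p ≥ 5/8.

5/8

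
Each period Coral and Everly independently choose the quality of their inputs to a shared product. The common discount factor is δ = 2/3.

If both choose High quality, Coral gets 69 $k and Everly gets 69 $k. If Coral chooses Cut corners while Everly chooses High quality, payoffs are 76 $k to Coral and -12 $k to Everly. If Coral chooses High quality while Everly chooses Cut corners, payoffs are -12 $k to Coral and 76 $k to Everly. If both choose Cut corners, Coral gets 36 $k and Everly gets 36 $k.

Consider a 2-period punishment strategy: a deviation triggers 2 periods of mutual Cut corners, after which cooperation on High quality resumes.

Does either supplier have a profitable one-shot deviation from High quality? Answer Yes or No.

No

IC: δ+…+δ^2 ≥ (76−69)/(69−36) = 7/33.
At δ = 2/3: partial sum = 1.1111 ≥ 0.2121. Cooperation sustainable.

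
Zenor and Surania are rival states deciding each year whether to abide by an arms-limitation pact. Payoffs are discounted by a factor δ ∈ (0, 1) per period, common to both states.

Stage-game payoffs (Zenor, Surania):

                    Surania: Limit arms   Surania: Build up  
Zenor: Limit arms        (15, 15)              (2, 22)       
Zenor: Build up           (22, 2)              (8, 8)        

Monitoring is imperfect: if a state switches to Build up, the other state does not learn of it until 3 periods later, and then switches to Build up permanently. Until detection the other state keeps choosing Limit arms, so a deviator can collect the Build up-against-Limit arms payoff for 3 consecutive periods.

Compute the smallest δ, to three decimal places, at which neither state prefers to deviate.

0.794

A deviator earns 22 for 3 periods, then 8 forever; cooperating earns 15 forever. Multiplying the IC by (1−δ):
15 ≥ 22(1−δ^3) + 8δ^3, so 14·δ^3 ≥ 7 and δ^3 ≥ 1/2.
δ ≥ (1/2)^(1/3) ≈ 0.794.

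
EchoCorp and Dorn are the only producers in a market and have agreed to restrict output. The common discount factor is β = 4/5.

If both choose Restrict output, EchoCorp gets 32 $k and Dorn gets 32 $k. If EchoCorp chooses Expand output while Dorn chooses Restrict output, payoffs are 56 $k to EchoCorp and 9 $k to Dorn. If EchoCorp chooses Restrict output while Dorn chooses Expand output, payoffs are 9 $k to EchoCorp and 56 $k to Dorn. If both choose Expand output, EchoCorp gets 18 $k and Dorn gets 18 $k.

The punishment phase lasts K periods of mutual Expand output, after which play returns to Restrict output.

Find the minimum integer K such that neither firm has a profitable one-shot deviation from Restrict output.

No profitable deviation requires (32−18)(β+…+β^K) ≥ 56−32, i.e. β+…+β^K ≥ 12/7 ≈ 1.7143.
With β = 4/5, the partial sums are K=1: 0.8000, K=2: 1.4400, K=3: 1.9520.
K = 3 is the first length at which the sum reaches 1.7143.

3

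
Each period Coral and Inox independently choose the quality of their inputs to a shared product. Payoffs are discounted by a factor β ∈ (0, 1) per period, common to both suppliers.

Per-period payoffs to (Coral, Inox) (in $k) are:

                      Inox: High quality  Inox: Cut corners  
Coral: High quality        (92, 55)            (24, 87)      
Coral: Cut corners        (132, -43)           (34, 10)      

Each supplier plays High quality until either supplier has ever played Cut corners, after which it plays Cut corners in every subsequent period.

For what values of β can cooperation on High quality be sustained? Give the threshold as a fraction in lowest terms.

32/77

Coral: cooperation gives 92 each period; deviation gives 132 once then 34 forever.
  92/(1−β) ≥ 132 + 34β/(1−β) ⇒ β ≥ 40/98 = 20/49.
Inox: cooperation gives 55 each period; deviation gives 87 once then 10 forever.
  β ≥ 32/77.
Both must hold, so the binding constraint is Inox's: β ≥ 32/77.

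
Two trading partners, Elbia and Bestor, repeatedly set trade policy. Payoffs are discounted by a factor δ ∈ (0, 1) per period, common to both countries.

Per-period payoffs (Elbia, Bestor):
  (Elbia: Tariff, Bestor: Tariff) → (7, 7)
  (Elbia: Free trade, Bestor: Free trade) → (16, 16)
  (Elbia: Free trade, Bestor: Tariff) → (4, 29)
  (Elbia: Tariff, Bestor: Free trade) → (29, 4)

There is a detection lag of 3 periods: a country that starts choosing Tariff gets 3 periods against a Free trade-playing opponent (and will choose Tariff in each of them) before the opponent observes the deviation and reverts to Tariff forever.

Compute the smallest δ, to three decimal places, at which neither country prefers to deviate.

Deviating for the 3 undetected periods gains 29−16 = 13 per period over cooperation, then loses 16−7 = 9 per period forever once punishment starts.
Gain: 13(1 + δ + … + δ^2); loss: 9·δ^3/(1−δ).
No profitable deviation ⇔ 13(1−δ^3) ≤ 9·δ^3, i.e. δ^3 ≥ 13/(13+9) = 13/22.
Hence δ ≥ (13/22)^(1/3) ≈ 0.839.

0.839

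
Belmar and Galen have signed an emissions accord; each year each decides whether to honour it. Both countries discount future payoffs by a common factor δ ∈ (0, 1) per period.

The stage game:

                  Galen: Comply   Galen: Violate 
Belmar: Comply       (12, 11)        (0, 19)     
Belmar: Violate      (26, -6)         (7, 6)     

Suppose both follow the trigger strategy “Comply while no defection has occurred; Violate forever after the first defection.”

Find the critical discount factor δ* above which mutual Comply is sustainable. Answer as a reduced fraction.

14/19

Belmar: cooperation gives 12 each period; deviation gives 26 once then 7 forever.
  12/(1−δ) ≥ 26 + 7δ/(1−δ) ⇒ δ ≥ 14/19.
Galen: cooperation gives 11 each period; deviation gives 19 once then 6 forever.
  δ ≥ 8/13.
Both must hold, so the binding constraint is Belmar's: δ ≥ 14/19.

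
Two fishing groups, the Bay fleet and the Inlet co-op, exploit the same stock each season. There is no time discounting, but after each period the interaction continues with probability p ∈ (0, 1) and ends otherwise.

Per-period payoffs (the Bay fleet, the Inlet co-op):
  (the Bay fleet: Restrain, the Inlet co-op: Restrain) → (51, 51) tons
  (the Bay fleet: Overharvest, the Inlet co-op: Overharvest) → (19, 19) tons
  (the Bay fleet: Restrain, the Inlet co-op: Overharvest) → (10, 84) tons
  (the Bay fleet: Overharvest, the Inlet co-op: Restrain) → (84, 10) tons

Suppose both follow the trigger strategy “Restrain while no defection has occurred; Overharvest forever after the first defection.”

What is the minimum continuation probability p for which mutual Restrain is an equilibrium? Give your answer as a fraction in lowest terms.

With no time discounting, the continuation probability p plays the role of the discount factor.
Grim-trigger IC: 51/(1−p) ≥ 84 + 19p/(1−p) ⇒ p ≥ (84−51)/(84−19) = 33/65.

33/65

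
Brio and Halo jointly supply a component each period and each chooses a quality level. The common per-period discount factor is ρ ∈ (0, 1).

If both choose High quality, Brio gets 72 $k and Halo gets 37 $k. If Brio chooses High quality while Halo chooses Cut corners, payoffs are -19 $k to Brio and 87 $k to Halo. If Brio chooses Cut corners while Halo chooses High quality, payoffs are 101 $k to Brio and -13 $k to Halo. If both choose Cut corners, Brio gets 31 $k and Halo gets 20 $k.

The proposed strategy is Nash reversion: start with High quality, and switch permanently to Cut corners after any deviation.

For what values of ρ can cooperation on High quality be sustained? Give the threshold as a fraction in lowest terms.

Brio: cooperation gives 72 each period; deviation gives 101 once then 31 forever.
  72/(1−ρ) ≥ 101 + 31ρ/(1−ρ) ⇒ ρ ≥ 29/70.
Halo: cooperation gives 37 each period; deviation gives 87 once then 20 forever.
  ρ ≥ 50/67.
Both must hold, so the binding constraint is Halo's: ρ ≥ 50/67.

50/67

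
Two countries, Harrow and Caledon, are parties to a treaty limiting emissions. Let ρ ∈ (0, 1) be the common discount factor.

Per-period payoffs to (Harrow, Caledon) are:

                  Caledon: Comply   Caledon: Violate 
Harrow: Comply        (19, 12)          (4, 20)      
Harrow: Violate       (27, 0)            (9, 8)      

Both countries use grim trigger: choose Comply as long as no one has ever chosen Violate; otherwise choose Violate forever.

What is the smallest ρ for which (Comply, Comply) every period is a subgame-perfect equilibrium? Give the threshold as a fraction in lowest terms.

Harrow's threshold: (27−19)/(27−9) = 4/9.
Caledon's threshold: (20−12)/(20−8) = 2/3.
4/9 < 2/3, so Caledon binds and ρ* = 2/3.

2/3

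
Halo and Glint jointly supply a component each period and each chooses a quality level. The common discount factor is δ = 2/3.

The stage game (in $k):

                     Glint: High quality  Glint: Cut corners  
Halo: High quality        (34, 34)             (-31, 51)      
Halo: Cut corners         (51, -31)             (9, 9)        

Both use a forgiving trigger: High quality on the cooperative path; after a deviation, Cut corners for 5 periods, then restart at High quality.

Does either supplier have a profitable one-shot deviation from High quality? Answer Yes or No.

A one-shot deviation gives 51 now, then 9 for 5 periods, then back to 34.
Gain from deviating: (51−34) today; loss: (34−9) in each of the next 5 periods.
No-deviation condition: (34−9)(δ+…+δ^5) ≥ 51−34, i.e. δ+…+δ^5 ≥ 17/25.
At δ = 2/3: δ+…+δ^5 = 1.7366 ≥ 0.6800.
So cooperation is sustainable.

No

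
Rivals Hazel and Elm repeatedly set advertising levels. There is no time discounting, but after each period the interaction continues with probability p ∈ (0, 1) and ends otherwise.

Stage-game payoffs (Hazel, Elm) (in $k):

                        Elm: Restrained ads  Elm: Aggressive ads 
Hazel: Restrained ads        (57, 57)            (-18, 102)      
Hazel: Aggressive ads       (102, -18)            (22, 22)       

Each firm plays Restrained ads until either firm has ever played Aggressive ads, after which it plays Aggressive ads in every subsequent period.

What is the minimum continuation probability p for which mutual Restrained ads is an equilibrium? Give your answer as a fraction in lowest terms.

With no time discounting, the continuation probability p plays the role of the discount factor.
Grim-trigger IC: 57/(1−p) ≥ 102 + 22p/(1−p) ⇒ p ≥ (102−57)/(102−22) = 9/16.

9/16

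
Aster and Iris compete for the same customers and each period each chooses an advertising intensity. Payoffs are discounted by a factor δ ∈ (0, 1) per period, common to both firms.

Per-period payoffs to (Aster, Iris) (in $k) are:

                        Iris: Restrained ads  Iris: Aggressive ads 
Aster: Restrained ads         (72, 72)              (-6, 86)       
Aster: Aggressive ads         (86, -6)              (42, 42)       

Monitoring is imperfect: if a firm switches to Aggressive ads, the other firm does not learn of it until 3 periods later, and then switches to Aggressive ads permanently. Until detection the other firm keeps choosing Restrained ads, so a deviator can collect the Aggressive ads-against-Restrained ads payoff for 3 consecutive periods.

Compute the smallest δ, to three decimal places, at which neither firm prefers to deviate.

Deviating for the 3 undetected periods gains 86−72 = 14 per period over cooperation, then loses 72−42 = 30 per period forever once punishment starts.
Gain: 14(1 + δ + … + δ^2); loss: 30·δ^3/(1−δ).
No profitable deviation ⇔ 14(1−δ^3) ≤ 30·δ^3, i.e. δ^3 ≥ 14/(14+30) = 7/22.
Hence δ ≥ (7/22)^(1/3) ≈ 0.683.

0.683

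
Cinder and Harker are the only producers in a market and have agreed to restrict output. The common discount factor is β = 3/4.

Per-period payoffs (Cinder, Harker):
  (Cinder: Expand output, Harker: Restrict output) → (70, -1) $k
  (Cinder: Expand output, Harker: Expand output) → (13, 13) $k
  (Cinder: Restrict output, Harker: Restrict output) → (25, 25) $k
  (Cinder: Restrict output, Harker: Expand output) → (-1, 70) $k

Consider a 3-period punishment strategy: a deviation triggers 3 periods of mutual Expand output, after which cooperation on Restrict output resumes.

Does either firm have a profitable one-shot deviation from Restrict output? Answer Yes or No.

Comparing payoff streams over the 4 periods until play realigns: cooperate → 25(1+β+…+β^3); deviate → 70 + 13(β+…+β^3).
Cooperation is sustained iff (25−13)(β+…+β^3) ≥ 70−25.
β+…+β^3 = 3/4·(1−(3/4)^3)/(1−3/4) = 1.7344, and (70−25)/(25−13) = 3.7500.
1.7344 < 3.7500, so cooperation is not sustainable.

Yes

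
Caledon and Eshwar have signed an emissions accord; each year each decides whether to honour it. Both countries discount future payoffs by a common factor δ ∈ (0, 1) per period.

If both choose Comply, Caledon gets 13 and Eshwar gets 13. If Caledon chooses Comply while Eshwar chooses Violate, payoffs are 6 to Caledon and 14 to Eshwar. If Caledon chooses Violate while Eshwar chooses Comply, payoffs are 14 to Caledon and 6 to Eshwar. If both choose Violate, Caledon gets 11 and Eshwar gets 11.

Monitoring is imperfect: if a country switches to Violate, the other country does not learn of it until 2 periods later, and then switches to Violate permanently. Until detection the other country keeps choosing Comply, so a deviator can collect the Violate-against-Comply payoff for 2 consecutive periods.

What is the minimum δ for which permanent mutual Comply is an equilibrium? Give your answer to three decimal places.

0.577

A deviator earns 14 for 2 periods, then 11 forever; cooperating earns 13 forever. Multiplying the IC by (1−δ):
13 ≥ 14(1−δ^2) + 11δ^2, so 3·δ^2 ≥ 1 and δ^2 ≥ 1/3.
δ ≥ (1/3)^(1/2) ≈ 0.577.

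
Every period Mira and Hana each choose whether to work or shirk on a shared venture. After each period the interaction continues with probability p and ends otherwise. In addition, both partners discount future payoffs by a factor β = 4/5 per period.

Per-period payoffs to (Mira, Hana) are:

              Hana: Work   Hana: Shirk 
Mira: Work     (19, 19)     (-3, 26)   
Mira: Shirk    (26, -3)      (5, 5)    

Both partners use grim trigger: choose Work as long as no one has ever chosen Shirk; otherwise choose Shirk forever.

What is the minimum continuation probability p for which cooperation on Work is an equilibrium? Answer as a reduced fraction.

Expected continuation weight on next period's payoff is β·p = 4/5·p, which plays the role of the discount factor.
Cooperation requires 4/5·p ≥ (26−19)/(26−5) = 1/3, hence p ≥ 5/12.

5/12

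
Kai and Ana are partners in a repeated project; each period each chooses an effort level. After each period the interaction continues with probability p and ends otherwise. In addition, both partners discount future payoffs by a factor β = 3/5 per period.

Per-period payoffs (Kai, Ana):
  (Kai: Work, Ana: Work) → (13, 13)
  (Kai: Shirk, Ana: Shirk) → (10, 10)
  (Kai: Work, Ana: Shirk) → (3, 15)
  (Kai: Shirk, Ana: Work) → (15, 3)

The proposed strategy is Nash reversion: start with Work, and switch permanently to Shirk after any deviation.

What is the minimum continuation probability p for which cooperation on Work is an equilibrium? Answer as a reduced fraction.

2/3

Expected continuation weight on next period's payoff is β·p = 3/5·p, which plays the role of the discount factor.
Cooperation requires 3/5·p ≥ (15−13)/(15−10) = 2/5, hence p ≥ 2/3.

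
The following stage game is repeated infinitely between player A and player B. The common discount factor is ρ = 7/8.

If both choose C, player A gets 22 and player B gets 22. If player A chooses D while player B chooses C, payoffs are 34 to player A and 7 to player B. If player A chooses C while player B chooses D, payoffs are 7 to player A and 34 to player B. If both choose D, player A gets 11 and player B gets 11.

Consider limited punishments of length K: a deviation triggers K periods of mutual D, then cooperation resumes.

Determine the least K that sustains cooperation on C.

No profitable deviation requires (22−11)(ρ+…+ρ^K) ≥ 34−22, i.e. ρ+…+ρ^K ≥ 12/11 ≈ 1.0909.
With ρ = 7/8, the partial sums are K=1: 0.8750, K=2: 1.6406.
K = 2 is the first length at which the sum reaches 1.0909.

2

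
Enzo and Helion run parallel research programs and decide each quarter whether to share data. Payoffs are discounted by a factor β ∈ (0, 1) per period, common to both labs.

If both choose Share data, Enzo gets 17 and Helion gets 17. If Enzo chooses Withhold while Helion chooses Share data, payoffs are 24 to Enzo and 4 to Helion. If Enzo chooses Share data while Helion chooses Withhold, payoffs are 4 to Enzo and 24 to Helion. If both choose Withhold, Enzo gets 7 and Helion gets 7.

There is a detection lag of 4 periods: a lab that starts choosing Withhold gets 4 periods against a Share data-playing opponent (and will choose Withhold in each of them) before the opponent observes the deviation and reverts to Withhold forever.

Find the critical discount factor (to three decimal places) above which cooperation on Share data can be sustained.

A deviator earns 24 for 4 periods, then 7 forever; cooperating earns 17 forever. Multiplying the IC by (1−β):
17 ≥ 24(1−β^4) + 7β^4, so 17·β^4 ≥ 7 and β^4 ≥ 7/17.
β ≥ (7/17)^(1/4) ≈ 0.801.

0.801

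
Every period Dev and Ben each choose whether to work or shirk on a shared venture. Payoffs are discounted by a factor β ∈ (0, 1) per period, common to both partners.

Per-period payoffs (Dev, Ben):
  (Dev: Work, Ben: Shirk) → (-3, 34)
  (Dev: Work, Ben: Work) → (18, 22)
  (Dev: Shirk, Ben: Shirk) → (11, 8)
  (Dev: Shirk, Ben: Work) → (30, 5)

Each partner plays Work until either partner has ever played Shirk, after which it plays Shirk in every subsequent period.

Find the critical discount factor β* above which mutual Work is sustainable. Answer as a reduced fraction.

12/19

Dev: cooperation gives 18 each period; deviation gives 30 once then 11 forever.
  18/(1−β) ≥ 30 + 11β/(1−β) ⇒ β ≥ 12/19.
Ben: cooperation gives 22 each period; deviation gives 34 once then 8 forever.
  β ≥ 12/26 = 6/13.
Both must hold, so the binding constraint is Dev's: β ≥ 12/19.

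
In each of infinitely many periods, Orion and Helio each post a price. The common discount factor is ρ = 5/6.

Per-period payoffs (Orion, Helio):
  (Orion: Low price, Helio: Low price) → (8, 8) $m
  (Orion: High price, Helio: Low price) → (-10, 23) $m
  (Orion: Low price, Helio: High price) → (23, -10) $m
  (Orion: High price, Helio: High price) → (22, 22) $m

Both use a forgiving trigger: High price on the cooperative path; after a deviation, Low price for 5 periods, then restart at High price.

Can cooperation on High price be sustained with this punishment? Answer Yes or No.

Comparing payoff streams over the 6 periods until play realigns: cooperate → 22(1+ρ+…+ρ^5); deviate → 23 + 8(ρ+…+ρ^5).
Cooperation is sustained iff (22−8)(ρ+…+ρ^5) ≥ 23−22.
ρ+…+ρ^5 = 5/6·(1−(5/6)^5)/(1−5/6) = 2.9906, and (23−22)/(22−8) = 0.0714.
2.9906 ≥ 0.0714, so cooperation is sustainable.

Yes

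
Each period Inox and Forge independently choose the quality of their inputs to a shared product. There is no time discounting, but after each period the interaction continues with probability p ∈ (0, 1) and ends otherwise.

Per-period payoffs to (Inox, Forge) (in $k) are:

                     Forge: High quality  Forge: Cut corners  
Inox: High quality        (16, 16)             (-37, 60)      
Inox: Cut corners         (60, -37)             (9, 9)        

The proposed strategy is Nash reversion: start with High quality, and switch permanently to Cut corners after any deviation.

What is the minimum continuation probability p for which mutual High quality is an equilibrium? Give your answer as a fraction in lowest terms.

With no time discounting, the continuation probability p plays the role of the discount factor.
Grim-trigger IC: 16/(1−p) ≥ 60 + 9p/(1−p) ⇒ p ≥ (60−16)/(60−9) = 44/51.

44/51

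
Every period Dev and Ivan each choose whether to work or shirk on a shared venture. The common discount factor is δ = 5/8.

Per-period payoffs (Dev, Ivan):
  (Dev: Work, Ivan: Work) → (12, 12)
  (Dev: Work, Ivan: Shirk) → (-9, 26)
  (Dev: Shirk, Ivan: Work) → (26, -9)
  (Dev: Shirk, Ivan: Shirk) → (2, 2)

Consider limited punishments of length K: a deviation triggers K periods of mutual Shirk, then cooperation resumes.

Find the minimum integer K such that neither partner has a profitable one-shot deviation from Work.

4

No profitable deviation requires (12−2)(δ+…+δ^K) ≥ 26−12, i.e. δ+…+δ^K ≥ 7/5 ≈ 1.4000.
With δ = 5/8, the partial sums are K=1: 0.6250, K=2: 1.0156, K=3: 1.2598, K=4: 1.4124.
K = 4 is the first length at which the sum reaches 1.4000.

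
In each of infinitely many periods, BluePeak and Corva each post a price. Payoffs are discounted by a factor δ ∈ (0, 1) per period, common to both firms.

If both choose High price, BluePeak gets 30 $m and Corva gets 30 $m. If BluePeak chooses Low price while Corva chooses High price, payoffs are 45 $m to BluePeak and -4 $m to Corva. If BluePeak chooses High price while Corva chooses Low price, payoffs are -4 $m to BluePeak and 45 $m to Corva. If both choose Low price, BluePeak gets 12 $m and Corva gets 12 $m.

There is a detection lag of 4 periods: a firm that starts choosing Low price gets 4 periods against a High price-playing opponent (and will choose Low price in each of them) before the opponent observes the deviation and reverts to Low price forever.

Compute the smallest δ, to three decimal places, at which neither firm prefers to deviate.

Deviating for the 4 undetected periods gains 45−30 = 15 per period over cooperation, then loses 30−12 = 18 per period forever once punishment starts.
Gain: 15(1 + δ + … + δ^3); loss: 18·δ^4/(1−δ).
No profitable deviation ⇔ 15(1−δ^4) ≤ 18·δ^4, i.e. δ^4 ≥ 15/(15+18) = 5/11.
Hence δ ≥ (5/11)^(1/4) ≈ 0.821.

0.821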